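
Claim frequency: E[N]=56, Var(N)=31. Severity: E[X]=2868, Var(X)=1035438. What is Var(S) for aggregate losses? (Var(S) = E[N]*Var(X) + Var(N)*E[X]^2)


Var(S) = E[N]*Var(X) + Var(N)*E[X]^2
= 56*1035438 + 31*2868^2
= 57984528 + 254988144
= 3.1297e+08


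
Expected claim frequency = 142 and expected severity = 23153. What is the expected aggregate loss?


E[S] = E[N] * E[X]
= 142 * 23153
= 3.2877e+06


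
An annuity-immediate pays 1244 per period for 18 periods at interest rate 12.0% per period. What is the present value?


PV = PMT * (1 - (1+i)^(-n)) / i
= 1244 * (1 - (1+0.12)^(-18)) / 0.12
= 1244 * (1 - 0.13004) / 0.12
= 1244 * 7.24967
= 9018.5896


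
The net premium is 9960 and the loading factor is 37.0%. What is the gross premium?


Gross = net * (1 + loading)
= 9960 * (1 + 0.37)
= 9960 * 1.37
= 13645.2


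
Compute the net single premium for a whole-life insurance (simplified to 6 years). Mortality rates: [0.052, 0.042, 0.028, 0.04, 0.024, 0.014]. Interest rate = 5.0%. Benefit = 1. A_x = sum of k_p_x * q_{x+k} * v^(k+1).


v = 0.952381
Year 0: k_p_x=1.0, q=0.052, term=0.049524
Year 1: k_p_x=0.948, q=0.042, term=0.036114
Year 2: k_p_x=0.908184, q=0.028, term=0.021967
Year 3: k_p_x=0.882755, q=0.04, term=0.02905
Year 4: k_p_x=0.847445, q=0.024, term=0.015936
Year 5: k_p_x=0.827106, q=0.014, term=0.008641
A_x = 0.1612


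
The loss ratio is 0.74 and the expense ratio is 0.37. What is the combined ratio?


Combined ratio = loss ratio + expense ratio
= 0.74 + 0.37
= 1.11


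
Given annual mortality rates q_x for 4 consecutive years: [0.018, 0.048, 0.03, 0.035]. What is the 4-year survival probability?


p_k = 1 - q_k for each year
Survival = product of (1 - q_k)
= 0.982 * 0.952 * 0.97 * 0.965
= 0.8751


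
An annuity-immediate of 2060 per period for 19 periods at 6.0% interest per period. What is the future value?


FV = PMT * ((1+i)^n - 1) / i
= 2060 * ((1.06)^19 - 1) / 0.06
= 2060 * (3.0256 - 1) / 0.06
= 69545.5829


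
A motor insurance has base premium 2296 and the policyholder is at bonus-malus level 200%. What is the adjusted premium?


adjusted = base * BM_level / 100
= 2296 * 200 / 100
= 2296 * 2.0
= 4592.0


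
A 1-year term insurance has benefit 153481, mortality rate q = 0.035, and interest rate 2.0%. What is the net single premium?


NSP = benefit * q * v
v = 1/(1+i) = 0.980392
NSP = 153481 * 0.035 * 0.980392
= 5266.5049


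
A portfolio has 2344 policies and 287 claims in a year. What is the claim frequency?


frequency = claims / policies
= 287 / 2344
= 0.1224


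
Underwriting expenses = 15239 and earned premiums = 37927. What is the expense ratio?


Expense ratio = expenses / premiums
= 15239 / 37927
= 0.4018


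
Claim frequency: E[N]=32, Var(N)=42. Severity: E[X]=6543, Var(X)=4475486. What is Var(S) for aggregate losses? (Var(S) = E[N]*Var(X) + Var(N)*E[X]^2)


Var(S) = E[N]*Var(X) + Var(N)*E[X]^2
= 32*4475486 + 42*6543^2
= 143215552 + 1798055658
= 1.9413e+09


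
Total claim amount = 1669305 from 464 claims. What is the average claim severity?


severity = total / number
= 1669305 / 464
= 3597.6401


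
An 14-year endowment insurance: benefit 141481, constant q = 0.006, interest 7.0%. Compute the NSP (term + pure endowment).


Term component = 7187.8184
Pure endowment = 14_p_x * v^14 * benefit = 0.919199 * 0.387817 * 141481 = 50435.3007
NSP = 57623.1191


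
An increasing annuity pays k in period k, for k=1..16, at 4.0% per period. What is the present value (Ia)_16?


(Ia)_n = sum_{k=1}^{n} k * v^k, v = 1/(1+i)
v = 0.961538
Sum computed term by term:
(Ia)_16 = 89.3964


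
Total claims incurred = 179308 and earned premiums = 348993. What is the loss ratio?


Loss ratio = claims / premiums
= 179308 / 348993
= 0.5138


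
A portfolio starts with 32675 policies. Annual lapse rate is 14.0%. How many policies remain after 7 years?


remaining = initial * (1 - lapse)^years
= 32675 * (1 - 0.14)^7
= 32675 * 0.347928
= 11368.5416


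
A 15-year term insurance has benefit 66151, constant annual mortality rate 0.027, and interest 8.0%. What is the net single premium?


NSP = benefit * sum_{k=0}^{n-1} k_p_x * q * v^(k+1)
With constant q=0.027, v=0.925926
Sum = 0.199575
NSP = 66151 * 0.199575
= 13202.0895


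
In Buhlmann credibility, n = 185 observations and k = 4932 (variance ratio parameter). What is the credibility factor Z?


Z = n / (n + k)
= 185 / (185 + 4932)
= 185 / 5117
= 0.0362


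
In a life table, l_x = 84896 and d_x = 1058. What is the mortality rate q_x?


q_x = d_x / l_x
= 1058 / 84896
= 0.0125


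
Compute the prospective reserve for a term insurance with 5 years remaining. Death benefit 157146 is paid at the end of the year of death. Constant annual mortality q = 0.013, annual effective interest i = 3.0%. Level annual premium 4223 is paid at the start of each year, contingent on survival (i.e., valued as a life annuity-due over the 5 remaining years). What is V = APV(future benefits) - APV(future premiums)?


v = 1/(1+i) = 0.970874
APV(future benefits) per unit = sum_{k=0}^{4} k_p_x * q * v^(k+1) = 0.058053
APV(future benefits) = 157146 * 0.058053 = 9122.8131
Life annuity-due factor ä_{x:5} = sum_{k=0}^{4} k_p_x * v^k = 4.599592
APV(future premiums) = 4223 * 4.599592 = 19424.0775
V = 9122.8131 - 19424.0775
= -10301.2643


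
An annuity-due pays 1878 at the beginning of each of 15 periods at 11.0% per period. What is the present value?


PV_due = PMT * (1-(1+i)^(-n))/i * (1+i)
PV_immediate = 13504.4531
PV_due = 13504.4531 * 1.11
= 14989.9429


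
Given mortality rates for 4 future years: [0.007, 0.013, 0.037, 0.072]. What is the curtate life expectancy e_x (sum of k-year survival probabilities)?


e_x = sum_{k=1}^{n} k_p_x
k_p_x values:
  1_p_x = 0.993
  2_p_x = 0.980091
  3_p_x = 0.943828
  4_p_x = 0.875872
e_x = 3.7928


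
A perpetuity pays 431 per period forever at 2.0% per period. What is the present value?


PV = PMT / i
= 431 / 0.02
= 21550.0


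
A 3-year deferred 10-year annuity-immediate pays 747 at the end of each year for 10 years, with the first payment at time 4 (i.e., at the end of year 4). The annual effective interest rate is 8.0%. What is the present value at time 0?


PV at time 3 of the 10-year annuity-immediate:
a_n = 747 * (1-(1+0.08)^(-10))/0.08 = 5012.4308
Discount back 3 years to time 0:
PV = 5012.4308 * (1+0.08)^(-3)
= 5012.4308 * 0.793832
= 3979.0292


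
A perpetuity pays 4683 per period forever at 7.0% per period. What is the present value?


PV = PMT / i
= 4683 / 0.07
= 66900.0


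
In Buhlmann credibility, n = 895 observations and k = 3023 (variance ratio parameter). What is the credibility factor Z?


Z = n / (n + k)
= 895 / (895 + 3023)
= 895 / 3918
= 0.2284


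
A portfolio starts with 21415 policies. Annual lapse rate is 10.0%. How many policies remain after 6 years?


remaining = initial * (1 - lapse)^years
= 21415 * (1 - 0.1)^6
= 21415 * 0.531441
= 11380.809


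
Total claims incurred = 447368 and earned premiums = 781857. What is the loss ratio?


Loss ratio = claims / premiums
= 447368 / 781857
= 0.5722


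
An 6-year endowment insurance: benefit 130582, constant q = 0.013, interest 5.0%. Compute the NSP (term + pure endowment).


Term component = 8356.6114
Pure endowment = 6_p_x * v^6 * benefit = 0.924491 * 0.746215 * 130582 = 90084.5757
NSP = 98441.1871


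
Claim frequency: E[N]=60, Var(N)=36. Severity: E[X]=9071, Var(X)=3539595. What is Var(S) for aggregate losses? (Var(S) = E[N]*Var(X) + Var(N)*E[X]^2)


Var(S) = E[N]*Var(X) + Var(N)*E[X]^2
= 60*3539595 + 36*9071^2
= 212375700 + 2962189476
= 3.1746e+09


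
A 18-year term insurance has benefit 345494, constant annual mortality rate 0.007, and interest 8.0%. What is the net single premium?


NSP = benefit * sum_{k=0}^{n-1} k_p_x * q * v^(k+1)
With constant q=0.007, v=0.925926
Sum = 0.062716
NSP = 345494 * 0.062716
= 21668.118


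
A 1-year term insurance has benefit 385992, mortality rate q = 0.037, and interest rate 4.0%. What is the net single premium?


NSP = benefit * q * v
v = 1/(1+i) = 0.961538
NSP = 385992 * 0.037 * 0.961538
= 13732.4077


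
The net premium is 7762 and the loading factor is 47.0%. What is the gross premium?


Gross = net * (1 + loading)
= 7762 * (1 + 0.47)
= 7762 * 1.47
= 11410.14


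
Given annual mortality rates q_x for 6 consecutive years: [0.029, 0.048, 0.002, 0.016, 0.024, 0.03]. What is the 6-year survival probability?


p_k = 1 - q_k for each year
Survival = product of (1 - q_k)
= 0.971 * 0.952 * 0.998 * 0.984 * 0.976 * 0.97
= 0.8594


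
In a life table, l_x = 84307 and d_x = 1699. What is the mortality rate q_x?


q_x = d_x / l_x
= 1699 / 84307
= 0.0202


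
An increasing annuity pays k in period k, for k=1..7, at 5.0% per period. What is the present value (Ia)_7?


(Ia)_n = sum_{k=1}^{n} k * v^k, v = 1/(1+i)
v = 0.952381
Sum computed term by term:
(Ia)_7 = 22.0185


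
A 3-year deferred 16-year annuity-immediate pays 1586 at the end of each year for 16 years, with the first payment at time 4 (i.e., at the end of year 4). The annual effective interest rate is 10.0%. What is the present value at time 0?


PV at time 3 of the 16-year annuity-immediate:
a_n = 1586 * (1-(1+0.1)^(-16))/0.1 = 12408.4019
Discount back 3 years to time 0:
PV = 12408.4019 * (1+0.1)^(-3)
= 12408.4019 * 0.751315
= 9322.616


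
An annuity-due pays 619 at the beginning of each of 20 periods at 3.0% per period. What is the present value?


PV_due = PMT * (1-(1+i)^(-n))/i * (1+i)
PV_immediate = 9209.1569
PV_due = 9209.1569 * 1.03
= 9485.4316


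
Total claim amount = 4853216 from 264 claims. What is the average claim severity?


severity = total / number
= 4853216 / 264
= 18383.3939


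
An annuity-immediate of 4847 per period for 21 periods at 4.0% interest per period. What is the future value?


FV = PMT * ((1+i)^n - 1) / i
= 4847 * ((1.04)^21 - 1) / 0.04
= 4847 * (2.278768 - 1) / 0.04
= 154954.7207


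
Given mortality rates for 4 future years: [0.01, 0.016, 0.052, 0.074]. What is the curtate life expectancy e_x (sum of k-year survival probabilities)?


e_x = sum_{k=1}^{n} k_p_x
k_p_x values:
  1_p_x = 0.99
  2_p_x = 0.97416
  3_p_x = 0.923504
  4_p_x = 0.855164
e_x = 3.7428


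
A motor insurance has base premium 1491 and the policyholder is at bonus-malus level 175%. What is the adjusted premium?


adjusted = base * BM_level / 100
= 1491 * 175 / 100
= 1491 * 1.75
= 2609.25


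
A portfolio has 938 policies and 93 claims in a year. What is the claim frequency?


frequency = claims / policies
= 93 / 938
= 0.0991


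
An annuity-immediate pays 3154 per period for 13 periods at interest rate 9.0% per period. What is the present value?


PV = PMT * (1 - (1+i)^(-n)) / i
= 3154 * (1 - (1+0.09)^(-13)) / 0.09
= 3154 * (1 - 0.326179) / 0.09
= 3154 * 7.486904
= 23613.695


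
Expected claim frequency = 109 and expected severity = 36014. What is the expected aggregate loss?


E[S] = E[N] * E[X]
= 109 * 36014
= 3.9255e+06


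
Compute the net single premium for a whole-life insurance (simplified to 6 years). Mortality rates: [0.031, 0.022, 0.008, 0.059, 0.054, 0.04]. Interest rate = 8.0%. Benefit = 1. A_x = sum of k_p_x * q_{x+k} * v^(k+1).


v = 0.925926
Year 0: k_p_x=1.0, q=0.031, term=0.028704
Year 1: k_p_x=0.969, q=0.022, term=0.018277
Year 2: k_p_x=0.947682, q=0.008, term=0.006018
Year 3: k_p_x=0.940101, q=0.059, term=0.040769
Year 4: k_p_x=0.884635, q=0.054, term=0.032512
Year 5: k_p_x=0.836864, q=0.04, term=0.021095
A_x = 0.1474


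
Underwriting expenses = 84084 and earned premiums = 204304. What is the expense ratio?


Expense ratio = expenses / premiums
= 84084 / 204304
= 0.4116


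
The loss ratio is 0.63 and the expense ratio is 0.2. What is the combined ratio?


Combined ratio = loss ratio + expense ratio
= 0.63 + 0.2
= 0.83


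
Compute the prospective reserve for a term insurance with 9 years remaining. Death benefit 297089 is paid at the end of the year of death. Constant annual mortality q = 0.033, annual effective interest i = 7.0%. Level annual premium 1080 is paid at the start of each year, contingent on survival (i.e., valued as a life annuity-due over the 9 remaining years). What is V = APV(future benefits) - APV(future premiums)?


v = 1/(1+i) = 0.934579
APV(future benefits) per unit = sum_{k=0}^{8} k_p_x * q * v^(k+1) = 0.191545
APV(future benefits) = 297089 * 0.191545 = 56906.0027
Life annuity-due factor ä_{x:9} = sum_{k=0}^{8} k_p_x * v^k = 6.210711
APV(future premiums) = 1080 * 6.210711 = 6707.5683
V = 56906.0027 - 6707.5683
= 50198.4345


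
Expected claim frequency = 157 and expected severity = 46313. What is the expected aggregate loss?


E[S] = E[N] * E[X]
= 157 * 46313
= 7.2711e+06


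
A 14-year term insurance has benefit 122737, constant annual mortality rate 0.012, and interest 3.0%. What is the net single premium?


NSP = benefit * sum_{k=0}^{n-1} k_p_x * q * v^(k+1)
With constant q=0.012, v=0.970874
Sum = 0.126197
NSP = 122737 * 0.126197
= 15489.0284


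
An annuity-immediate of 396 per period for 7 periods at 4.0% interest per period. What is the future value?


FV = PMT * ((1+i)^n - 1) / i
= 396 * ((1.04)^7 - 1) / 0.04
= 396 * (1.315932 - 1) / 0.04
= 3127.7246


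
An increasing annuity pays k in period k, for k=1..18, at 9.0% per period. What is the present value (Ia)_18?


(Ia)_n = sum_{k=1}^{n} k * v^k, v = 1/(1+i)
v = 0.917431
Sum computed term by term:
(Ia)_18 = 63.6416


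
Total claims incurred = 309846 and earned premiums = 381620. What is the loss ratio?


Loss ratio = claims / premiums
= 309846 / 381620
= 0.8119


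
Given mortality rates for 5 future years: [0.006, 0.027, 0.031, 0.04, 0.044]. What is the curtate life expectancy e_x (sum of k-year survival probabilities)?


e_x = sum_{k=1}^{n} k_p_x
k_p_x values:
  1_p_x = 0.994
  2_p_x = 0.967162
  3_p_x = 0.93718
  4_p_x = 0.899693
  5_p_x = 0.860106
e_x = 4.6581


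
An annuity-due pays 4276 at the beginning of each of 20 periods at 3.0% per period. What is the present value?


PV_due = PMT * (1-(1+i)^(-n))/i * (1+i)
PV_immediate = 63616.0825
PV_due = 63616.0825 * 1.03
= 65524.565


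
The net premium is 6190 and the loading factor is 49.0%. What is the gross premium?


Gross = net * (1 + loading)
= 6190 * (1 + 0.49)
= 6190 * 1.49
= 9223.1


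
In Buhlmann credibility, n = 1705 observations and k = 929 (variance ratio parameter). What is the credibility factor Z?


Z = n / (n + k)
= 1705 / (1705 + 929)
= 1705 / 2634
= 0.6473


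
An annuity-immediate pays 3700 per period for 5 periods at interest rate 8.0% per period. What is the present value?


PV = PMT * (1 - (1+i)^(-n)) / i
= 3700 * (1 - (1+0.08)^(-5)) / 0.08
= 3700 * (1 - 0.680583) / 0.08
= 3700 * 3.99271
= 14773.0271


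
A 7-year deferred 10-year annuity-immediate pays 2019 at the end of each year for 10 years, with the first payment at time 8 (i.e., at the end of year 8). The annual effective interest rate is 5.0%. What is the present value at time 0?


PV at time 7 of the 10-year annuity-immediate:
a_n = 2019 * (1-(1+0.05)^(-10))/0.05 = 15590.1828
Discount back 7 years to time 0:
PV = 15590.1828 * (1+0.05)^(-7)
= 15590.1828 * 0.710681
= 11079.6519


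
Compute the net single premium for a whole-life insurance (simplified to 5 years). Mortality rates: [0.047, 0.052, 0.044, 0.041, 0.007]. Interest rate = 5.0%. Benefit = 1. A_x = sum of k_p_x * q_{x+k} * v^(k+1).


v = 0.952381
Year 0: k_p_x=1.0, q=0.047, term=0.044762
Year 1: k_p_x=0.953, q=0.052, term=0.044949
Year 2: k_p_x=0.903444, q=0.044, term=0.034339
Year 3: k_p_x=0.863692, q=0.041, term=0.029133
Year 4: k_p_x=0.828281, q=0.007, term=0.004543
A_x = 0.1577


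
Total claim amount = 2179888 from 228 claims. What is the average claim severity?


severity = total / number
= 2179888 / 228
= 9560.9123


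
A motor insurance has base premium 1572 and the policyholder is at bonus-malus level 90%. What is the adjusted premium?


adjusted = base * BM_level / 100
= 1572 * 90 / 100
= 1572 * 0.9
= 1414.8


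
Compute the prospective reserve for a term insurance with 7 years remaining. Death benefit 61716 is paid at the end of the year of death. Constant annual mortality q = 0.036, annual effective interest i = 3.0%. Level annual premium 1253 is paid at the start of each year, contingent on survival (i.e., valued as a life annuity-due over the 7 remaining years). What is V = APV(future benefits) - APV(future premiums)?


v = 1/(1+i) = 0.970874
APV(future benefits) per unit = sum_{k=0}^{6} k_p_x * q * v^(k+1) = 0.202342
APV(future benefits) = 61716 * 0.202342 = 12487.7081
Life annuity-due factor ä_{x:7} = sum_{k=0}^{6} k_p_x * v^k = 5.789215
APV(future premiums) = 1253 * 5.789215 = 7253.8866
V = 12487.7081 - 7253.8866
= 5233.8215


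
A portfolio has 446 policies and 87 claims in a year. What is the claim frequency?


frequency = claims / policies
= 87 / 446
= 0.1951


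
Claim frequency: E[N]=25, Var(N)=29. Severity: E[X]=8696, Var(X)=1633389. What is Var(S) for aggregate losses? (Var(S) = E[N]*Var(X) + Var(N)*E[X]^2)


Var(S) = E[N]*Var(X) + Var(N)*E[X]^2
= 25*1633389 + 29*8696^2
= 40834725 + 2192992064
= 2.2338e+09


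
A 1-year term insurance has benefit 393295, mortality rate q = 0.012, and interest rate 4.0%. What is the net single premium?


NSP = benefit * q * v
v = 1/(1+i) = 0.961538
NSP = 393295 * 0.012 * 0.961538
= 4538.0192


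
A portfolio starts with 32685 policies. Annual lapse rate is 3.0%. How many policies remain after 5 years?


remaining = initial * (1 - lapse)^years
= 32685 * (1 - 0.03)^5
= 32685 * 0.858734
= 28067.7216


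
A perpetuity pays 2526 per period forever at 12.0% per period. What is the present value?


PV = PMT / i
= 2526 / 0.12
= 21050.0


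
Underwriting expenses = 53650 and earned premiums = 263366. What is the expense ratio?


Expense ratio = expenses / premiums
= 53650 / 263366
= 0.2037


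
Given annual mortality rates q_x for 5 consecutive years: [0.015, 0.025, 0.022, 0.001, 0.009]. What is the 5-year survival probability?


p_k = 1 - q_k for each year
Survival = product of (1 - q_k)
= 0.985 * 0.975 * 0.978 * 0.999 * 0.991
= 0.9299


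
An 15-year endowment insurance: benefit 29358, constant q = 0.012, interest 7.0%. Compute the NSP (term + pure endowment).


Term component = 2997.0468
Pure endowment = 15_p_x * v^15 * benefit = 0.834361 * 0.362446 * 29358 = 8878.1805
NSP = 11875.2272


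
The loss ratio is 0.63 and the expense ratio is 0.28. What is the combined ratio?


Combined ratio = loss ratio + expense ratio
= 0.63 + 0.28
= 0.91


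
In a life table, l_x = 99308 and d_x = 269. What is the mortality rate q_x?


q_x = d_x / l_x
= 269 / 99308
= 0.0027


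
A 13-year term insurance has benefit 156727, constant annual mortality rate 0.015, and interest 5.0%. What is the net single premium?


NSP = benefit * sum_{k=0}^{n-1} k_p_x * q * v^(k+1)
With constant q=0.015, v=0.952381
Sum = 0.130218
NSP = 156727 * 0.130218
= 20408.654


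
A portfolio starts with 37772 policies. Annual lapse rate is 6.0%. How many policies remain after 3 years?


remaining = initial * (1 - lapse)^years
= 37772 * (1 - 0.06)^3
= 37772 * 0.830584
= 31372.8188


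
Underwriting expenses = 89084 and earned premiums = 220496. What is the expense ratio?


Expense ratio = expenses / premiums
= 89084 / 220496
= 0.404


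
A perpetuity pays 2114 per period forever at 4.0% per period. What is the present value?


PV = PMT / i
= 2114 / 0.04
= 52850.0


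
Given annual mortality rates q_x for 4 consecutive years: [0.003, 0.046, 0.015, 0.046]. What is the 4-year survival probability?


p_k = 1 - q_k for each year
Survival = product of (1 - q_k)
= 0.997 * 0.954 * 0.985 * 0.954
= 0.8938


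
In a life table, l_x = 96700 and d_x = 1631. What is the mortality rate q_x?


q_x = d_x / l_x
= 1631 / 96700
= 0.0169


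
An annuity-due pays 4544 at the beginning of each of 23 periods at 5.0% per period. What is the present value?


PV_due = PMT * (1-(1+i)^(-n))/i * (1+i)
PV_immediate = 61292.0797
PV_due = 61292.0797 * 1.05
= 64356.6837


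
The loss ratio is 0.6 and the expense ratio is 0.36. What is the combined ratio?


Combined ratio = loss ratio + expense ratio
= 0.6 + 0.36
= 0.96


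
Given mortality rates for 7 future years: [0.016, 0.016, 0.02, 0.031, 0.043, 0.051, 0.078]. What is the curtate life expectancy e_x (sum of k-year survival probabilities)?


e_x = sum_{k=1}^{n} k_p_x
k_p_x values:
  1_p_x = 0.984
  2_p_x = 0.968256
  3_p_x = 0.948891
  4_p_x = 0.919475
  5_p_x = 0.879938
  6_p_x = 0.835061
  7_p_x = 0.769926
e_x = 6.3055


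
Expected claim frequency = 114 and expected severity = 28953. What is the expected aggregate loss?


E[S] = E[N] * E[X]
= 114 * 28953
= 3.3006e+06


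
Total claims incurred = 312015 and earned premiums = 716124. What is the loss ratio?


Loss ratio = claims / premiums
= 312015 / 716124
= 0.4357


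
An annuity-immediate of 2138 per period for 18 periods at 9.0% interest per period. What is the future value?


FV = PMT * ((1+i)^n - 1) / i
= 2138 * ((1.09)^18 - 1) / 0.09
= 2138 * (4.71712 - 1) / 0.09
= 88302.2606


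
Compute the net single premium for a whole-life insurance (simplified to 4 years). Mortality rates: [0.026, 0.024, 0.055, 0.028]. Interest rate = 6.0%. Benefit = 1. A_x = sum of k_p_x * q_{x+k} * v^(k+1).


v = 0.943396
Year 0: k_p_x=1.0, q=0.026, term=0.024528
Year 1: k_p_x=0.974, q=0.024, term=0.020805
Year 2: k_p_x=0.950624, q=0.055, term=0.043899
Year 3: k_p_x=0.89834, q=0.028, term=0.019924
A_x = 0.1092


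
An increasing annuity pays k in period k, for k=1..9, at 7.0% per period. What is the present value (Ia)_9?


(Ia)_n = sum_{k=1}^{n} k * v^k, v = 1/(1+i)
v = 0.934579
Sum computed term by term:
(Ia)_9 = 29.6556


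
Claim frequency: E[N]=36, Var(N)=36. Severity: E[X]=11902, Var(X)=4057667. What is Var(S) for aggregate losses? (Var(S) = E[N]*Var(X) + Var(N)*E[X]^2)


Var(S) = E[N]*Var(X) + Var(N)*E[X]^2
= 36*4057667 + 36*11902^2
= 146076012 + 5099673744
= 5.2457e+09


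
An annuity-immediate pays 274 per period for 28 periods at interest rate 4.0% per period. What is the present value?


PV = PMT * (1 - (1+i)^(-n)) / i
= 274 * (1 - (1+0.04)^(-28)) / 0.04
= 274 * (1 - 0.333477) / 0.04
= 274 * 16.663063
= 4565.6793


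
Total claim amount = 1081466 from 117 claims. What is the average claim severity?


severity = total / number
= 1081466 / 117
= 9243.2991


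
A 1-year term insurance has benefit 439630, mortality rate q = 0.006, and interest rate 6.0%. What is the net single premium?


NSP = benefit * q * v
v = 1/(1+i) = 0.943396
NSP = 439630 * 0.006 * 0.943396
= 2488.4717


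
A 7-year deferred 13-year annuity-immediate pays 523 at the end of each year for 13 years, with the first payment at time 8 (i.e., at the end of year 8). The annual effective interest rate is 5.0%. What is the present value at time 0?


PV at time 7 of the 13-year annuity-immediate:
a_n = 523 * (1-(1+0.05)^(-13))/0.05 = 4912.8387
Discount back 7 years to time 0:
PV = 4912.8387 * (1+0.05)^(-7)
= 4912.8387 * 0.710681
= 3491.4627


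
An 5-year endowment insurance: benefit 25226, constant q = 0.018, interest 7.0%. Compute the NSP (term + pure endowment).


Term component = 1800.3472
Pure endowment = 5_p_x * v^5 * benefit = 0.913182 * 0.712986 * 25226 = 16424.3028
NSP = 18224.6499


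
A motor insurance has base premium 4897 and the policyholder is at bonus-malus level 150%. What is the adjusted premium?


adjusted = base * BM_level / 100
= 4897 * 150 / 100
= 4897 * 1.5
= 7345.5


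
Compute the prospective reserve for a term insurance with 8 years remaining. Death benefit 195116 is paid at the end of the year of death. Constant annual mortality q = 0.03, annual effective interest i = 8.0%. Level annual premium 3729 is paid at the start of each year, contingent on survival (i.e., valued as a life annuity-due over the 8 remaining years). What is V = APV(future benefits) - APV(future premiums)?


v = 1/(1+i) = 0.925926
APV(future benefits) per unit = sum_{k=0}^{7} k_p_x * q * v^(k+1) = 0.157246
APV(future benefits) = 195116 * 0.157246 = 30681.167
Life annuity-due factor ä_{x:8} = sum_{k=0}^{7} k_p_x * v^k = 5.660848
APV(future premiums) = 3729 * 5.660848 = 21109.3021
V = 30681.167 - 21109.3021
= 9571.8649


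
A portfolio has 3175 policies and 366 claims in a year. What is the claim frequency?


frequency = claims / policies
= 366 / 3175
= 0.1153


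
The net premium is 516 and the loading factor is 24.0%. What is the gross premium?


Gross = net * (1 + loading)
= 516 * (1 + 0.24)
= 516 * 1.24
= 639.84


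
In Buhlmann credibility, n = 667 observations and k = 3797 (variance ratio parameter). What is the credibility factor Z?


Z = n / (n + k)
= 667 / (667 + 3797)
= 667 / 4464
= 0.1494


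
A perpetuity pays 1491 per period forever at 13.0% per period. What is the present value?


PV = PMT / i
= 1491 / 0.13
= 11469.2308


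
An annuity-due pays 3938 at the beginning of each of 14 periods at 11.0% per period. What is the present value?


PV_due = PMT * (1-(1+i)^(-n))/i * (1+i)
PV_immediate = 27494.5853
PV_due = 27494.5853 * 1.11
= 30518.9897


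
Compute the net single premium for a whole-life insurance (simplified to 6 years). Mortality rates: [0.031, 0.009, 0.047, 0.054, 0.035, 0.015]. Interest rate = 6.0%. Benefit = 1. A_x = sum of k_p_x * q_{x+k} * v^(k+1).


v = 0.943396
Year 0: k_p_x=1.0, q=0.031, term=0.029245
Year 1: k_p_x=0.969, q=0.009, term=0.007762
Year 2: k_p_x=0.960279, q=0.047, term=0.037895
Year 3: k_p_x=0.915146, q=0.054, term=0.039144
Year 4: k_p_x=0.865728, q=0.035, term=0.022642
Year 5: k_p_x=0.835428, q=0.015, term=0.008834
A_x = 0.1455


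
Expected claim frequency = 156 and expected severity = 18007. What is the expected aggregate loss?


E[S] = E[N] * E[X]
= 156 * 18007
= 2.8091e+06


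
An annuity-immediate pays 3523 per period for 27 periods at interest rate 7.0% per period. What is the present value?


PV = PMT * (1 - (1+i)^(-n)) / i
= 3523 * (1 - (1+0.07)^(-27)) / 0.07
= 3523 * (1 - 0.16093) / 0.07
= 3523 * 11.986709
= 42229.1759


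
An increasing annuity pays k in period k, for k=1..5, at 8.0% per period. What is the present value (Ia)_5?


(Ia)_n = sum_{k=1}^{n} k * v^k, v = 1/(1+i)
v = 0.925926
Sum computed term by term:
(Ia)_5 = 11.3651


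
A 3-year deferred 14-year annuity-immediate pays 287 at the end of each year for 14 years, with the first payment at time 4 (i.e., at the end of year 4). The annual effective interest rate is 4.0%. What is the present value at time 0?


PV at time 3 of the 14-year annuity-immediate:
a_n = 287 * (1-(1+0.04)^(-14))/0.04 = 3031.6163
Discount back 3 years to time 0:
PV = 3031.6163 * (1+0.04)^(-3)
= 3031.6163 * 0.888996
= 2695.0958


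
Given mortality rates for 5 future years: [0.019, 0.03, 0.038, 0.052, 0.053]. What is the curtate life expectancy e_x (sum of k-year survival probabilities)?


e_x = sum_{k=1}^{n} k_p_x
k_p_x values:
  1_p_x = 0.981
  2_p_x = 0.95157
  3_p_x = 0.91541
  4_p_x = 0.867809
  5_p_x = 0.821815
e_x = 4.5376


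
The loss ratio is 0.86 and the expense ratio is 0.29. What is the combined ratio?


Combined ratio = loss ratio + expense ratio
= 0.86 + 0.29
= 1.15


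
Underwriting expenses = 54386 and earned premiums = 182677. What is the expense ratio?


Expense ratio = expenses / premiums
= 54386 / 182677
= 0.2977


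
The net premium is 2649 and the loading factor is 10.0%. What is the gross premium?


Gross = net * (1 + loading)
= 2649 * (1 + 0.1)
= 2649 * 1.1
= 2913.9


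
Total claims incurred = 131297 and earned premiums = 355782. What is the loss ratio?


Loss ratio = claims / premiums
= 131297 / 355782
= 0.369


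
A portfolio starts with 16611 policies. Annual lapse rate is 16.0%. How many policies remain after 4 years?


remaining = initial * (1 - lapse)^years
= 16611 * (1 - 0.16)^4
= 16611 * 0.497871
= 8270.1412


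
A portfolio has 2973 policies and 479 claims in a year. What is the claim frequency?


frequency = claims / policies
= 479 / 2973
= 0.1611


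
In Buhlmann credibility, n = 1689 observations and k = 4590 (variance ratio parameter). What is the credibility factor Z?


Z = n / (n + k)
= 1689 / (1689 + 4590)
= 1689 / 6279
= 0.269


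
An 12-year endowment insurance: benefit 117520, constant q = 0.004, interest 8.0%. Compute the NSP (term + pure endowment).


Term component = 3478.222
Pure endowment = 12_p_x * v^12 * benefit = 0.953042 * 0.397114 * 117520 = 44477.3371
NSP = 47955.5592


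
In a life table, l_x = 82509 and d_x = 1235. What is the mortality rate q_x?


q_x = d_x / l_x
= 1235 / 82509
= 0.015


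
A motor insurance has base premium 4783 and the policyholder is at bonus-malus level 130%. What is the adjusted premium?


adjusted = base * BM_level / 100
= 4783 * 130 / 100
= 4783 * 1.3
= 6217.9


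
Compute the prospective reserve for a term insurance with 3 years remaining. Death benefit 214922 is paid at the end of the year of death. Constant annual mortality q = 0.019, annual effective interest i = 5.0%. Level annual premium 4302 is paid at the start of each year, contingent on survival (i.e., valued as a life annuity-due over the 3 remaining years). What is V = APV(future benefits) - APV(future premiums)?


v = 1/(1+i) = 0.952381
APV(future benefits) per unit = sum_{k=0}^{2} k_p_x * q * v^(k+1) = 0.050797
APV(future benefits) = 214922 * 0.050797 = 10917.2874
Life annuity-due factor ä_{x:3} = sum_{k=0}^{2} k_p_x * v^k = 2.807176
APV(future premiums) = 4302 * 2.807176 = 12076.469
V = 10917.2874 - 12076.469
= -1159.1817


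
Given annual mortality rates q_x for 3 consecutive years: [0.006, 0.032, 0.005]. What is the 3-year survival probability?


p_k = 1 - q_k for each year
Survival = product of (1 - q_k)
= 0.994 * 0.968 * 0.995
= 0.9574


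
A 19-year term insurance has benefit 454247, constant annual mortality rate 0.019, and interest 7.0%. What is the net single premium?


NSP = benefit * sum_{k=0}^{n-1} k_p_x * q * v^(k+1)
With constant q=0.019, v=0.934579
Sum = 0.172483
NSP = 454247 * 0.172483
= 78349.9902


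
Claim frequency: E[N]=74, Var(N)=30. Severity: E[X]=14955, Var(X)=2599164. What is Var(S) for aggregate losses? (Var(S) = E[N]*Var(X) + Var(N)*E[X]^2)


Var(S) = E[N]*Var(X) + Var(N)*E[X]^2
= 74*2599164 + 30*14955^2
= 192338136 + 6709560750
= 6.9019e+09


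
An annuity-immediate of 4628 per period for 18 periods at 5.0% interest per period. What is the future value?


FV = PMT * ((1+i)^n - 1) / i
= 4628 * ((1.05)^18 - 1) / 0.05
= 4628 * (2.406619 - 1) / 0.05
= 130196.6763


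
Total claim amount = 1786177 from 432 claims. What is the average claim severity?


severity = total / number
= 1786177 / 432
= 4134.669


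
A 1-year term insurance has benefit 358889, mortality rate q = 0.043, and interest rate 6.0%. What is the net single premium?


NSP = benefit * q * v
v = 1/(1+i) = 0.943396
NSP = 358889 * 0.043 * 0.943396
= 14558.7047


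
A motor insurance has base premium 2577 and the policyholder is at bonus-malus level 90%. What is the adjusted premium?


adjusted = base * BM_level / 100
= 2577 * 90 / 100
= 2577 * 0.9
= 2319.3


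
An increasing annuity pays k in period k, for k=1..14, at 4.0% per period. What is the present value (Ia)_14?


(Ia)_n = sum_{k=1}^{n} k * v^k, v = 1/(1+i)
v = 0.961538
Sum computed term by term:
(Ia)_14 = 72.5249


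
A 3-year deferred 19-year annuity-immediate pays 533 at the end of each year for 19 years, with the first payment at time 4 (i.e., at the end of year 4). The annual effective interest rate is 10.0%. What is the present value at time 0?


PV at time 3 of the 19-year annuity-immediate:
a_n = 533 * (1-(1+0.1)^(-19))/0.1 = 4458.5024
Discount back 3 years to time 0:
PV = 4458.5024 * (1+0.1)^(-3)
= 4458.5024 * 0.751315
= 3349.7388


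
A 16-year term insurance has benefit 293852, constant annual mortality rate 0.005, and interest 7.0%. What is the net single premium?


NSP = benefit * sum_{k=0}^{n-1} k_p_x * q * v^(k+1)
With constant q=0.005, v=0.934579
Sum = 0.045825
NSP = 293852 * 0.045825
= 13465.6954


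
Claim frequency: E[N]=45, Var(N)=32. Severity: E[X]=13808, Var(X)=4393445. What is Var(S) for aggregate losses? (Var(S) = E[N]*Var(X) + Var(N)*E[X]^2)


Var(S) = E[N]*Var(X) + Var(N)*E[X]^2
= 45*4393445 + 32*13808^2
= 197705025 + 6101147648
= 6.2989e+09


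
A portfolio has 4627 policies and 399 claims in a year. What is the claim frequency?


frequency = claims / policies
= 399 / 4627
= 0.0862


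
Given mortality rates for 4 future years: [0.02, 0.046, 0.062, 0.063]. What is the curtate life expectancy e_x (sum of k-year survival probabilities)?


e_x = sum_{k=1}^{n} k_p_x
k_p_x values:
  1_p_x = 0.98
  2_p_x = 0.93492
  3_p_x = 0.876955
  4_p_x = 0.821707
e_x = 3.6136


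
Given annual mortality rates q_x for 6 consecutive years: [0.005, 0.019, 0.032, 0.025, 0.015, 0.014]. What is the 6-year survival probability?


p_k = 1 - q_k for each year
Survival = product of (1 - q_k)
= 0.995 * 0.981 * 0.968 * 0.975 * 0.985 * 0.986
= 0.8947


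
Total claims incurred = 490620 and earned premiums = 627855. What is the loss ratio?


Loss ratio = claims / premiums
= 490620 / 627855
= 0.7814


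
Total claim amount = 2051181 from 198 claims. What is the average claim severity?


severity = total / number
= 2051181 / 198
= 10359.5


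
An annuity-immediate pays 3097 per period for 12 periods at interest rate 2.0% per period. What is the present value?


PV = PMT * (1 - (1+i)^(-n)) / i
= 3097 * (1 - (1+0.02)^(-12)) / 0.02
= 3097 * (1 - 0.788493) / 0.02
= 3097 * 10.575341
= 32751.8318


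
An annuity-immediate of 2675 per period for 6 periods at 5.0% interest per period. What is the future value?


FV = PMT * ((1+i)^n - 1) / i
= 2675 * ((1.05)^6 - 1) / 0.05
= 2675 * (1.340096 - 1) / 0.05
= 18195.1168


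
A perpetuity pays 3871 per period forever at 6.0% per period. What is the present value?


PV = PMT / i
= 3871 / 0.06
= 64516.6667


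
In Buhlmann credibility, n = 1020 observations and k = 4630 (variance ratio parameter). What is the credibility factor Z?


Z = n / (n + k)
= 1020 / (1020 + 4630)
= 1020 / 5650
= 0.1805


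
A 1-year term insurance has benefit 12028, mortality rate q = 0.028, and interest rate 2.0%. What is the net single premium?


NSP = benefit * q * v
v = 1/(1+i) = 0.980392
NSP = 12028 * 0.028 * 0.980392
= 330.1804


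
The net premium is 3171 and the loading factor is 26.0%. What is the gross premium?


Gross = net * (1 + loading)
= 3171 * (1 + 0.26)
= 3171 * 1.26
= 3995.46


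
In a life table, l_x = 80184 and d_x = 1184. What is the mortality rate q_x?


q_x = d_x / l_x
= 1184 / 80184
= 0.0148


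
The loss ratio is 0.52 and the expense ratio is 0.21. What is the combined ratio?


Combined ratio = loss ratio + expense ratio
= 0.52 + 0.21
= 0.73


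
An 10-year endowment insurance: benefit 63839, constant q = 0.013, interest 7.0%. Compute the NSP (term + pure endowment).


Term component = 5539.3906
Pure endowment = 10_p_x * v^10 * benefit = 0.877347 * 0.508349 * 63839 = 28472.1213
NSP = 34011.5119


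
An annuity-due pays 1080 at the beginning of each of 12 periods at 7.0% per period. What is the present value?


PV_due = PMT * (1-(1+i)^(-n))/i * (1+i)
PV_immediate = 8578.1012
PV_due = 8578.1012 * 1.07
= 9178.5683


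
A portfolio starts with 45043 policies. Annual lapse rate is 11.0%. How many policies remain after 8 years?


remaining = initial * (1 - lapse)^years
= 45043 * (1 - 0.11)^8
= 45043 * 0.393659
= 17731.577


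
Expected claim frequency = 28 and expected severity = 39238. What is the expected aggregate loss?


E[S] = E[N] * E[X]
= 28 * 39238
= 1.0987e+06


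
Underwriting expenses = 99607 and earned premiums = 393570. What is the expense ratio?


Expense ratio = expenses / premiums
= 99607 / 393570
= 0.2531


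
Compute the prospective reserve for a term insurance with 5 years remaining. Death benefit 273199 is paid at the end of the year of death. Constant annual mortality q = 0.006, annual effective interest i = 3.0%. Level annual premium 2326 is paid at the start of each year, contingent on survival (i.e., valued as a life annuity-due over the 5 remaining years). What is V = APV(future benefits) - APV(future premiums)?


v = 1/(1+i) = 0.970874
APV(future benefits) per unit = sum_{k=0}^{4} k_p_x * q * v^(k+1) = 0.02716
APV(future benefits) = 273199 * 0.02716 = 7420.1212
Life annuity-due factor ä_{x:5} = sum_{k=0}^{4} k_p_x * v^k = 4.662489
APV(future premiums) = 2326 * 4.662489 = 10844.9505
V = 7420.1212 - 10844.9505
= -3424.8294


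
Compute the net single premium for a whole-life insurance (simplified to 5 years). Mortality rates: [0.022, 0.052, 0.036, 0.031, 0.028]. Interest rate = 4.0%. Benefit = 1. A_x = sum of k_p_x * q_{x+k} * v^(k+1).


v = 0.961538
Year 0: k_p_x=1.0, q=0.022, term=0.021154
Year 1: k_p_x=0.978, q=0.052, term=0.047019
Year 2: k_p_x=0.927144, q=0.036, term=0.029672
Year 3: k_p_x=0.893767, q=0.031, term=0.023684
Year 4: k_p_x=0.86606, q=0.028, term=0.019931
A_x = 0.1415


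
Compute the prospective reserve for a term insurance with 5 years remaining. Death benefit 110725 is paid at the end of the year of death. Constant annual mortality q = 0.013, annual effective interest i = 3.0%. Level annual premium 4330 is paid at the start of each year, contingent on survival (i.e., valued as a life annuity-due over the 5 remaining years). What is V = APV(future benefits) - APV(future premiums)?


v = 1/(1+i) = 0.970874
APV(future benefits) per unit = sum_{k=0}^{4} k_p_x * q * v^(k+1) = 0.058053
APV(future benefits) = 110725 * 0.058053 = 6427.93
Life annuity-due factor ä_{x:5} = sum_{k=0}^{4} k_p_x * v^k = 4.599592
APV(future premiums) = 4330 * 4.599592 = 19916.2338
V = 6427.93 - 19916.2338
= -13488.3039


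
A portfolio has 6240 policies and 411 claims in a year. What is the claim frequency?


frequency = claims / policies
= 411 / 6240
= 0.0659


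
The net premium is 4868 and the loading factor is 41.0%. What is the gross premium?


Gross = net * (1 + loading)
= 4868 * (1 + 0.41)
= 4868 * 1.41
= 6863.88


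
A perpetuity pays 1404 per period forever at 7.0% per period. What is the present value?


PV = PMT / i
= 1404 / 0.07
= 20057.1429


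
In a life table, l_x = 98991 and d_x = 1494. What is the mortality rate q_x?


q_x = d_x / l_x
= 1494 / 98991
= 0.0151


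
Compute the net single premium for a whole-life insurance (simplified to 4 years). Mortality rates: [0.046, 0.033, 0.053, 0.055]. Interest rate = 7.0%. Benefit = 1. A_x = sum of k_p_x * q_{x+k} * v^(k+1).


v = 0.934579
Year 0: k_p_x=1.0, q=0.046, term=0.042991
Year 1: k_p_x=0.954, q=0.033, term=0.027498
Year 2: k_p_x=0.922518, q=0.053, term=0.039912
Year 3: k_p_x=0.873625, q=0.055, term=0.036657
A_x = 0.1471


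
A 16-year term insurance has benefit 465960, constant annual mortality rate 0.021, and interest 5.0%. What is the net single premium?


NSP = benefit * sum_{k=0}^{n-1} k_p_x * q * v^(k+1)
With constant q=0.021, v=0.952381
Sum = 0.199291
NSP = 465960 * 0.199291
= 92861.4776


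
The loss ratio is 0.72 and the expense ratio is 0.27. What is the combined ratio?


Combined ratio = loss ratio + expense ratio
= 0.72 + 0.27
= 0.99


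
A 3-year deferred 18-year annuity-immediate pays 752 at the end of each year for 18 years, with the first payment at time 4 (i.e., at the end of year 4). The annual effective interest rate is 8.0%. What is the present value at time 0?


PV at time 3 of the 18-year annuity-immediate:
a_n = 752 * (1-(1+0.08)^(-18))/0.08 = 7047.6591
Discount back 3 years to time 0:
PV = 7047.6591 * (1+0.08)^(-3)
= 7047.6591 * 0.793832
= 5594.659
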